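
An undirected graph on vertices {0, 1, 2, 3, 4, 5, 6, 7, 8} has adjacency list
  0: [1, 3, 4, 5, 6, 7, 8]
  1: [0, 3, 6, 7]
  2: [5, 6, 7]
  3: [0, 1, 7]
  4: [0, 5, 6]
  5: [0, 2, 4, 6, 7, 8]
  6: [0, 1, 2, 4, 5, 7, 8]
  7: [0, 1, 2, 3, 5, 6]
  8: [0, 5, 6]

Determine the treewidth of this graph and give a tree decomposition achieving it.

Treewidth 3.
One optimal decomposition is:
Bags: B1 = {0, 5, 6, 8}  B2 = {0, 5, 6, 7}  B3 = {0, 1, 6, 7}  B4 = {0, 4, 5, 6}  B5 = {0, 1, 3, 7}  B6 = {2, 5, 6, 7}
Tree: B1–B2, B2–B3, B1–B4, B3–B5, B2–B6

Each bag holds 4 vertices, so the decomposition has width 3, which upper-bounds the treewidth. On the other hand G contains the 4-clique {0, 1, 3, 7}. A clique must lie in a single bag of any decomposition, so no decomposition can have width below 3. Hence tw(G) = 3 exactly.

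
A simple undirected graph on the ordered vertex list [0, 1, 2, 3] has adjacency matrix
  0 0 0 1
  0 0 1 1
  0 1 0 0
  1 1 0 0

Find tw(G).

1

A width-1 tree decomposition is:
Bags: B1 = {1, 2}  B2 = {1, 3}  B3 = {0, 3}
Tree: B1–B2, B2–B3
Every bag has size at most 2, so the width is 2 − 1 = 1 and tw(G) ≤ 1. G has an edge, so its treewidth is at least 1. Therefore the treewidth is 1.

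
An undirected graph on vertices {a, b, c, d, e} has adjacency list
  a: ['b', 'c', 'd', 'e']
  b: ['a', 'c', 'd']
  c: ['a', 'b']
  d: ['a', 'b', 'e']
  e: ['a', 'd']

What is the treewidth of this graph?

A width-2 tree decomposition is:
Bags: B1 = {a, d, e}  B2 = {a, b, d}  B3 = {a, b, c}
Tree: B1–B2, B2–B3
Each bag holds 3 vertices, so the decomposition has width 2, which upper-bounds the treewidth. Conversely, {a, d, e} is a clique of size 3, and the vertices of any clique must share a bag in every tree decomposition; so some bag has ≥ 3 vertices and tw(G) ≥ 2. The upper and lower bounds meet at 2, so that is the treewidth.

2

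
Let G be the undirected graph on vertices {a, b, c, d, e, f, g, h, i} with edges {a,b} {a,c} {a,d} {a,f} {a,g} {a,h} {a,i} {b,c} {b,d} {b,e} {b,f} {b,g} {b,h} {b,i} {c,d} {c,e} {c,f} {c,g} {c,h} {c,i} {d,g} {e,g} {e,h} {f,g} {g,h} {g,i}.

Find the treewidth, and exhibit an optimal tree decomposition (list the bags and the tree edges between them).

The largest bag has 5 vertices, giving width 4; this decomposition certifies tw(G) ≤ 4. On the other hand G contains the 5-clique {b, c, e, g, h}. A clique must lie in a single bag of any decomposition, so no decomposition can have width below 4. Combining the bounds, tw(G) = 4.

Treewidth 4.
One such decomposition:
Bags: B1 = {a, b, c, d, g}  B2 = {a, b, c, g, i}  B3 = {a, b, c, g, h}  B4 = {b, c, e, g, h}  B5 = {a, b, c, f, g}
Tree: B1–B2, B2–B3, B3–B4, B2–B5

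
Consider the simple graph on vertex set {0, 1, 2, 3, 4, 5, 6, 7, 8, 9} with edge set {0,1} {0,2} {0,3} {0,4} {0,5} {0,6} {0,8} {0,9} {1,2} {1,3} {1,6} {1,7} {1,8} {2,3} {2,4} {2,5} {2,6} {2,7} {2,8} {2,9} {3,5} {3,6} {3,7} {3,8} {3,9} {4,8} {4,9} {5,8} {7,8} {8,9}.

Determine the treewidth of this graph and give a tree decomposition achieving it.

Treewidth 4.
One such decomposition:
Bags: B1 = {0, 1, 2, 3, 8}  B2 = {0, 2, 3, 5, 8}  B3 = {1, 2, 3, 7, 8}  B4 = {0, 2, 3, 8, 9}  B5 = {0, 1, 2, 3, 6}  B6 = {0, 2, 4, 8, 9}
Tree: B1–B2, B1–B3, B2–B4, B1–B5, B4–B6

Each bag holds 5 vertices, so the decomposition has width 4, which upper-bounds the treewidth. For the lower bound, the 5 vertices {0, 1, 2, 3, 8} are pairwise adjacent, and any tree decomposition puts a clique entirely inside one bag — forcing width ≥ 4. Therefore the treewidth is 4.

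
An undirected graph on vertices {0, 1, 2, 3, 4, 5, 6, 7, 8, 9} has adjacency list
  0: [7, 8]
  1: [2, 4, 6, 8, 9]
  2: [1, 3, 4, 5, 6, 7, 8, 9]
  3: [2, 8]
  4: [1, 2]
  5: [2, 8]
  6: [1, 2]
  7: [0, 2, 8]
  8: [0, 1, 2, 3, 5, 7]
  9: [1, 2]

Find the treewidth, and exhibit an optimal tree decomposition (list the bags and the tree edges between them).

Treewidth 2.
One optimal decomposition is:
Bags: B1 = {1, 2, 9}  B2 = {1, 2, 6}  B3 = {1, 2, 8}  B4 = {2, 7, 8}  B5 = {2, 5, 8}  B6 = {2, 3, 8}  B7 = {0, 7, 8}  B8 = {1, 2, 4}
Tree: B1–B2, B2–B3, B3–B4, B3–B5, B4–B6, B4–B7, B2–B8

The largest bag has 3 vertices, giving width 2; this decomposition certifies tw(G) ≤ 2. For the lower bound, the 3 vertices {0, 7, 8} are pairwise adjacent, and any tree decomposition puts a clique entirely inside one bag — forcing width ≥ 2. The upper and lower bounds meet at 2, so that is the treewidth.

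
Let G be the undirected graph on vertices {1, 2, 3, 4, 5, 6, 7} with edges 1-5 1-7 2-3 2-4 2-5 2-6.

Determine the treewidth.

1

A width-1 tree decomposition is:
Bags: B1 = {2, 6}  B2 = {2, 5}  B3 = {1, 5}  B4 = {1, 7}  B5 = {2, 4}  B6 = {2, 3}
Tree: B1–B2, B2–B3, B3–B4, B1–B5, B1–B6
The largest bag has 2 vertices, giving width 1; this decomposition certifies tw(G) ≤ 1. Any graph with an edge has treewidth ≥ 1, and G has the edge 6–2. Hence tw(G) = 1 exactly.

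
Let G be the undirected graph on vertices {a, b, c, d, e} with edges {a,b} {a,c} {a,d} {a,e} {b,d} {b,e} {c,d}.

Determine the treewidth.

2

A width-2 tree decomposition is:
Bags: B1 = {a, c, d}  B2 = {a, b, d}  B3 = {a, b, e}
Tree: B1–B2, B2–B3
The largest bag has 3 vertices, giving width 2; this decomposition certifies tw(G) ≤ 2. For the lower bound, the 3 vertices {a, c, d} are pairwise adjacent, and any tree decomposition puts a clique entirely inside one bag — forcing width ≥ 2. Combining the bounds, tw(G) = 2.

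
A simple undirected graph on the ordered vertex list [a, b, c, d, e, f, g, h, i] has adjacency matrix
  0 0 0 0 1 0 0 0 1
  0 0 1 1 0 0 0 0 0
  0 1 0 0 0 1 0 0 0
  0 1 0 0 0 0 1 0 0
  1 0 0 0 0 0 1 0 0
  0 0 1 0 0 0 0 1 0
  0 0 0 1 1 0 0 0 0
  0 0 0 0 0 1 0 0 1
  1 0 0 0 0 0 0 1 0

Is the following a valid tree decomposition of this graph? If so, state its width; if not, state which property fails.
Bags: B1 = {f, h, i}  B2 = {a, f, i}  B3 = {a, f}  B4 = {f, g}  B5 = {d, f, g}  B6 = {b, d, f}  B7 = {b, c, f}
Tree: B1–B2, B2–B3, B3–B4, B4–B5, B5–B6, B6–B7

A tree decomposition must satisfy three properties: every vertex lies in some bag; for every edge, both endpoints lie together in some bag; and for every vertex, the bags containing it form a connected subtree. Here vertex e appears in no bag, so the decomposition is invalid.

No — vertex e appears in no bag.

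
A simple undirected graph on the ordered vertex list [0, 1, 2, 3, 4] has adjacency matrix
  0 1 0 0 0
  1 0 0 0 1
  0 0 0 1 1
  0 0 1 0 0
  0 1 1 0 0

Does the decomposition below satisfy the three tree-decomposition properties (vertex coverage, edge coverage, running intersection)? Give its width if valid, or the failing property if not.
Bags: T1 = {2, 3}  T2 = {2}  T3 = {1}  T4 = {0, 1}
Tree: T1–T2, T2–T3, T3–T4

A tree decomposition must satisfy three properties: every vertex lies in some bag; for every edge, both endpoints lie together in some bag; and for every vertex, the bags containing it form a connected subtree. Here vertex 4 appears in no bag, so the decomposition is invalid.

No — vertex 4 appears in no bag.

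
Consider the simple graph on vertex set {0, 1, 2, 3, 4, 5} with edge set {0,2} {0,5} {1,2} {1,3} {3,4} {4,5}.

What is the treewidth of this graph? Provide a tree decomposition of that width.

Each bag holds 3 vertices, so the decomposition has width 2, which upper-bounds the treewidth. Since 2–0–5–4–3–1–2 is a cycle in G, G is not acyclic. Forests are exactly the graphs of treewidth ≤ 1, so tw(G) ≥ 2. The upper and lower bounds meet at 2, so that is the treewidth.

Treewidth 2.
One optimal decomposition is:
Bags: B1 = {0, 2, 5}  B2 = {2, 4, 5}  B3 = {2, 3, 4}  B4 = {1, 2, 3}
Tree: B1–B2, B2–B3, B3–B4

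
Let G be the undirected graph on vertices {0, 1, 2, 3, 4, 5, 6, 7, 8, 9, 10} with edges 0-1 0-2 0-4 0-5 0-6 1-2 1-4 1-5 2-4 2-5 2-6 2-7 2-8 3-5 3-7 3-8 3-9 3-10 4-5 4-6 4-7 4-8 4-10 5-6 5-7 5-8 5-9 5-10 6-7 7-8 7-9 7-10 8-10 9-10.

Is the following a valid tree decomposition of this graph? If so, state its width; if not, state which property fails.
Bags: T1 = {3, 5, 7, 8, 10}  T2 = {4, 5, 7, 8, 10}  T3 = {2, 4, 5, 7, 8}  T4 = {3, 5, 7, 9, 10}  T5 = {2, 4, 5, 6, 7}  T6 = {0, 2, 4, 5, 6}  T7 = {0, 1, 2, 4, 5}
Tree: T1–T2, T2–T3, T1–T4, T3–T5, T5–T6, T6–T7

Yes; width 4.

Every vertex of G appears in some bag (union = {0, 1, 2, 3, 4, 5, 6, 7, 8, 9, 10}); every edge is covered by a bag; and for each vertex v the set of bags containing v is connected in the bag tree. The decomposition is therefore valid. The largest bag has 5 vertices, so the width is 4.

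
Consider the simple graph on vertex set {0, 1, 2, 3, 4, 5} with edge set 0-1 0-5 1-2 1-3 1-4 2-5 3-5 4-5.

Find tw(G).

A width-2 tree decomposition is:
Bags: B1 = {1, 2, 5}  B2 = {1, 4, 5}  B3 = {0, 1, 5}  B4 = {1, 3, 5}
Tree: B1–B2, B2–B3, B3–B4
Each bag holds 3 vertices, so the decomposition has width 2, which upper-bounds the treewidth. For the lower bound, G contains the cycle 5–2–1–4–5, so G is not a forest; only forests have treewidth ≤ 1, hence tw(G) ≥ 2. Therefore the treewidth is 2.

2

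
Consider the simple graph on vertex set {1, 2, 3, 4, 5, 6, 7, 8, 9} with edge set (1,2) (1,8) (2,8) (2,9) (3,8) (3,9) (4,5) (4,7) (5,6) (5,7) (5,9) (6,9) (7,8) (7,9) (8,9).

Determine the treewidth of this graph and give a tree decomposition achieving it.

Each bag holds 3 vertices, so the decomposition has width 2, which upper-bounds the treewidth. Conversely, {1, 2, 8} is a clique of size 3, and the vertices of any clique must share a bag in every tree decomposition; so some bag has ≥ 3 vertices and tw(G) ≥ 2. Hence tw(G) = 2 exactly.

Treewidth 2.
One optimal decomposition is:
Bags: B1 = {2, 8, 9}  B2 = {7, 8, 9}  B3 = {1, 2, 8}  B4 = {3, 8, 9}  B5 = {5, 7, 9}  B6 = {5, 6, 9}  B7 = {4, 5, 7}
Tree: B1–B2, B1–B3, B2–B4, B2–B5, B5–B6, B5–B7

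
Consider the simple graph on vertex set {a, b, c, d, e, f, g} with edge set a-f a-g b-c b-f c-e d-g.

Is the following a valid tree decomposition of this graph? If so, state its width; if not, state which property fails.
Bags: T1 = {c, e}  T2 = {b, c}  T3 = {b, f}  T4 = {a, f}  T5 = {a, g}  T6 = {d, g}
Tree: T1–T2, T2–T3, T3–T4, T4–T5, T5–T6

Vertex coverage: the bags together contain {a, b, c, d, e, f, g}, the full vertex set. Edge coverage: each edge of G has both endpoints in at least one bag. Running intersection: for every vertex, the bags containing it form a connected subtree. All three properties hold, so this is a valid tree decomposition of width max|bag| − 1 = 1, and hence tw(G) ≤ 1.

Yes; width 1.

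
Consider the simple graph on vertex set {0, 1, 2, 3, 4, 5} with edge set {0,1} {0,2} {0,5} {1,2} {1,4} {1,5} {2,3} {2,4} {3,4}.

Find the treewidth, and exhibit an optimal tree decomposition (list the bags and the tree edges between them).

Treewidth 2.
Bags: B1 = {2, 3, 4}  B2 = {1, 2, 4}  B3 = {0, 1, 2}  B4 = {0, 1, 5}
Tree: B1–B2, B2–B3, B3–B4

Every bag has size at most 3, so the width is 3 − 1 = 2 and tw(G) ≤ 2. For the lower bound, the 3 vertices {0, 1, 2} are pairwise adjacent, and any tree decomposition puts a clique entirely inside one bag — forcing width ≥ 2. Therefore the treewidth is 2.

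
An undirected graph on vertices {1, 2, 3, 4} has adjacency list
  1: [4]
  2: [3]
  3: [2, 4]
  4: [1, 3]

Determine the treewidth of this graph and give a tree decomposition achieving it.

The largest bag has 2 vertices, giving width 1; this decomposition certifies tw(G) ≤ 1. G has an edge, so its treewidth is at least 1. Combining the bounds, tw(G) = 1.

Treewidth 1.
One such decomposition:
Bags: B1 = {1, 4}  B2 = {3, 4}  B3 = {2, 3}
Tree: B1–B2, B2–B3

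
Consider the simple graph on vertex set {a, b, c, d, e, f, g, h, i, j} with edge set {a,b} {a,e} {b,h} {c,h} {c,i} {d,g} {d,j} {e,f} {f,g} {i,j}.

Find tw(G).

A width-2 tree decomposition is:
Bags: B1 = {c, i, j}  B2 = {c, h, j}  B3 = {b, h, j}  B4 = {a, b, j}  B5 = {a, e, j}  B6 = {e, f, j}  B7 = {f, g, j}  B8 = {d, g, j}
Tree: B1–B2, B2–B3, B3–B4, B4–B5, B5–B6, B6–B7, B7–B8
Each bag holds 3 vertices, so the decomposition has width 2, which upper-bounds the treewidth. The edges j–i–c–h–b–a–e–f–g–d–j form a cycle, so G is not a tree and its treewidth is at least 2. Hence tw(G) = 2 exactly.

2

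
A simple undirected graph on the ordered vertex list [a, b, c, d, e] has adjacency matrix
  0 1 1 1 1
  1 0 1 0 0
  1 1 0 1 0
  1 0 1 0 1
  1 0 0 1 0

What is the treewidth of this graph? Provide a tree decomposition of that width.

Every bag has size at most 3, so the width is 3 − 1 = 2 and tw(G) ≤ 2. For the lower bound, the 3 vertices {a, d, e} are pairwise adjacent, and any tree decomposition puts a clique entirely inside one bag — forcing width ≥ 2. Combining the bounds, tw(G) = 2.

Treewidth 2.
One optimal decomposition is:
Bags: B1 = {a, c, d}  B2 = {a, b, c}  B3 = {a, d, e}
Tree: B1–B2, B1–B3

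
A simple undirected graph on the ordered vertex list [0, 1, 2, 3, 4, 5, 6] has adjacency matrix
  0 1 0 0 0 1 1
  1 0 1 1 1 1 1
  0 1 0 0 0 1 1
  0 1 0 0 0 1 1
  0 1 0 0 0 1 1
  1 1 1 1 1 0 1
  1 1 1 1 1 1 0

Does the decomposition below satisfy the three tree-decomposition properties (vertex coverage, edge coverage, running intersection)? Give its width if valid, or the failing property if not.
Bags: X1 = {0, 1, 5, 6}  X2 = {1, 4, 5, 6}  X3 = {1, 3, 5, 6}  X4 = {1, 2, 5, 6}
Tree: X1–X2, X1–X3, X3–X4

Vertex coverage: the bags together contain {0, 1, 2, 3, 4, 5, 6}, the full vertex set. Edge coverage: each edge of G has both endpoints in at least one bag. Running intersection: for every vertex, the bags containing it form a connected subtree. All three properties hold, so this is a valid tree decomposition of width max|bag| − 1 = 3, and hence tw(G) ≤ 3.

Yes; width 3.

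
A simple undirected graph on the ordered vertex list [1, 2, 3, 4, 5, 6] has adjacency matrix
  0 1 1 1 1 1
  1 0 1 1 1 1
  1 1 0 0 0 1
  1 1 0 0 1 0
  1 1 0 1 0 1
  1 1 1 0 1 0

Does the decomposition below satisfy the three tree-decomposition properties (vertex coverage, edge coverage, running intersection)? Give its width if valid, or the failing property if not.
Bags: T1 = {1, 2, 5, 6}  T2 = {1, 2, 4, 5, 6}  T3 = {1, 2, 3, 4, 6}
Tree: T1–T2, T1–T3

No — bags containing vertex 4 are not connected in the tree.

A tree decomposition must satisfy three properties: every vertex lies in some bag; for every edge, both endpoints lie together in some bag; and for every vertex, the bags containing it form a connected subtree. Here bags containing vertex 4 are not connected in the tree, so the decomposition is invalid.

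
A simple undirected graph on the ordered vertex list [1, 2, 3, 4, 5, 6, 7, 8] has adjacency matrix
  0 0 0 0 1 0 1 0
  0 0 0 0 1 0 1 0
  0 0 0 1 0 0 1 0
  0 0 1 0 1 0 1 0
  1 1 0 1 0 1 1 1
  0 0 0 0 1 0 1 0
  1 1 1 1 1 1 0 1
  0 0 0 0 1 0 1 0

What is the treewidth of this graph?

2

A width-2 tree decomposition is:
Bags: B1 = {1, 5, 7}  B2 = {5, 6, 7}  B3 = {2, 5, 7}  B4 = {4, 5, 7}  B5 = {3, 4, 7}  B6 = {5, 7, 8}
Tree: B1–B2, B1–B3, B1–B4, B4–B5, B3–B6
The largest bag has 3 vertices, giving width 2; this decomposition certifies tw(G) ≤ 2. Conversely, {3, 4, 7} is a clique of size 3, and the vertices of any clique must share a bag in every tree decomposition; so some bag has ≥ 3 vertices and tw(G) ≥ 2. Combining the bounds, tw(G) = 2.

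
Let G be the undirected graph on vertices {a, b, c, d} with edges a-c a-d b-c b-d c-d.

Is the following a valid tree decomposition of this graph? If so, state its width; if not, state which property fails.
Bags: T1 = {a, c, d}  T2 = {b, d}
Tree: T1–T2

A tree decomposition must satisfy three properties: every vertex lies in some bag; for every edge, both endpoints lie together in some bag; and for every vertex, the bags containing it form a connected subtree. Here edge (c,b) lies in no bag, so the decomposition is invalid.

No — edge (c,b) lies in no bag.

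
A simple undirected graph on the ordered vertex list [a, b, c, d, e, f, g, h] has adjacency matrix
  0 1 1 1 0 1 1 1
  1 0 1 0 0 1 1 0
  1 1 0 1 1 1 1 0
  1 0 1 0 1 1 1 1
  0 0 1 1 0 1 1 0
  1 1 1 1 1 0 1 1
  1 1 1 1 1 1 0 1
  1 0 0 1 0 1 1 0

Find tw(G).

A width-4 tree decomposition is:
Bags: B1 = {c, d, e, f, g}  B2 = {a, c, d, f, g}  B3 = {a, d, f, g, h}  B4 = {a, b, c, f, g}
Tree: B1–B2, B2–B3, B2–B4
The largest bag has 5 vertices, giving width 4; this decomposition certifies tw(G) ≤ 4. On the other hand G contains the 5-clique {a, d, f, g, h}. A clique must lie in a single bag of any decomposition, so no decomposition can have width below 4. Combining the bounds, tw(G) = 4.

4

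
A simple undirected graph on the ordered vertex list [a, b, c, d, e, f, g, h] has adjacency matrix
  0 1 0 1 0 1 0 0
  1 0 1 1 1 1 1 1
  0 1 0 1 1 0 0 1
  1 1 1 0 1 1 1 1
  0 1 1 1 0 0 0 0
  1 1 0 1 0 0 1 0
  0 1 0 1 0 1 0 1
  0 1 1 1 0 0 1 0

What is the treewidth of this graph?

A width-3 tree decomposition is:
Bags: B1 = {b, c, d, h}  B2 = {b, c, d, e}  B3 = {b, d, g, h}  B4 = {b, d, f, g}  B5 = {a, b, d, f}
Tree: B1–B2, B1–B3, B3–B4, B4–B5
Each bag holds 4 vertices, so the decomposition has width 3, which upper-bounds the treewidth. For the lower bound, the 4 vertices {b, c, d, e} are pairwise adjacent, and any tree decomposition puts a clique entirely inside one bag — forcing width ≥ 3. Hence tw(G) = 3 exactly.

3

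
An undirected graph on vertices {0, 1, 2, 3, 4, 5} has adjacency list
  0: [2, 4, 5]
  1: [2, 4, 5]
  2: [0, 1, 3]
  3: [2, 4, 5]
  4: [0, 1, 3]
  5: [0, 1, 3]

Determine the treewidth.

3

A width-3 tree decomposition is:
Bags: B1 = {0, 1, 2, 3}  B2 = {0, 1, 3, 5}  B3 = {0, 1, 3, 4}
Tree: B1–B2, B2–B3
Each bag holds 4 vertices, so the decomposition has width 3, which upper-bounds the treewidth. For the lower bound: the 4 vertex sets {0,2}, {3,5}, {1}, {4} are disjoint, each induces a connected subgraph, and every pair is joined by at least one edge of G. Contracting each set to a single vertex therefore yields K_{4} as a minor, and since treewidth is minor-monotone, tw(G) ≥ tw(K_{4}) = 3. Therefore the treewidth is 3.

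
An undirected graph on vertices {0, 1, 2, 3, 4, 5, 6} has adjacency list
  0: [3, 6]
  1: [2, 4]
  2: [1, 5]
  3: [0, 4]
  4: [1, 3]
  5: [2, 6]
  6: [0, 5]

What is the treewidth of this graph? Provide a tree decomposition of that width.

The largest bag has 3 vertices, giving width 2; this decomposition certifies tw(G) ≤ 2. The edges 6–5–2–1–4–3–0–6 form a cycle, so G is not a tree and its treewidth is at least 2. Combining the bounds, tw(G) = 2.

Treewidth 2.
One such decomposition:
Bags: B1 = {2, 5, 6}  B2 = {1, 2, 6}  B3 = {1, 4, 6}  B4 = {3, 4, 6}  B5 = {0, 3, 6}
Tree: B1–B2, B2–B3, B3–B4, B4–B5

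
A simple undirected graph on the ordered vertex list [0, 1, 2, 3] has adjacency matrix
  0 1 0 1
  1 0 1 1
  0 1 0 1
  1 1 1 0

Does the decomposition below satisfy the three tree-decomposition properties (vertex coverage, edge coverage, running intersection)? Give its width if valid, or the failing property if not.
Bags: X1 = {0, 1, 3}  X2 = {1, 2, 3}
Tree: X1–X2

Checking the three conditions: (i) the bags cover all of {0, 1, 2, 3}; (ii) for each edge, some bag contains both endpoints; (iii) the bags containing any fixed vertex form a subtree. All hold, so the decomposition is valid with width 3 − 1 = 2.

Yes; width 2.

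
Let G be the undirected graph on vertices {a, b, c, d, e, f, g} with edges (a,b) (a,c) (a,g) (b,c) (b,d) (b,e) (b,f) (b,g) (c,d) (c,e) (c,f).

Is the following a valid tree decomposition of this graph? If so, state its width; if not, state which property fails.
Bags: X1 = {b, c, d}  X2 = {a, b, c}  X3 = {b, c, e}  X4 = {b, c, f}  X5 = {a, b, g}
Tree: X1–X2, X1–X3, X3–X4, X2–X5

Every vertex of G appears in some bag (union = {a, b, c, d, e, f, g}); every edge is covered by a bag; and for each vertex v the set of bags containing v is connected in the bag tree. The decomposition is therefore valid. The largest bag has 3 vertices, so the width is 2.

Yes; width 2.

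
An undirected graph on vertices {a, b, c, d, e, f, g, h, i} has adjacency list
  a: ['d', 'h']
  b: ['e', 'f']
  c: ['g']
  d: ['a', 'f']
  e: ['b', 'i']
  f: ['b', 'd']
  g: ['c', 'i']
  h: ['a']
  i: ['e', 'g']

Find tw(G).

1

A width-1 tree decomposition is:
Bags: B1 = {a, h}  B2 = {a, d}  B3 = {d, f}  B4 = {b, f}  B5 = {b, e}  B6 = {e, i}  B7 = {g, i}  B8 = {c, g}
Tree: B1–B2, B2–B3, B3–B4, B4–B5, B5–B6, B6–B7, B7–B8
Each bag holds 2 vertices, so the decomposition has width 1, which upper-bounds the treewidth. G has an edge, so its treewidth is at least 1. Hence tw(G) = 1 exactly.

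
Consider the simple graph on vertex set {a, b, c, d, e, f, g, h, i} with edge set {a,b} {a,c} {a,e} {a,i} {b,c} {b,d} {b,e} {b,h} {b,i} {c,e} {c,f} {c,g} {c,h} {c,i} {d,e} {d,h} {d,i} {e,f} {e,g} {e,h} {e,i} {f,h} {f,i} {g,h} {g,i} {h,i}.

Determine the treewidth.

A width-4 tree decomposition is:
Bags: B1 = {b, c, e, h, i}  B2 = {c, e, f, h, i}  B3 = {c, e, g, h, i}  B4 = {b, d, e, h, i}  B5 = {a, b, c, e, i}
Tree: B1–B2, B2–B3, B1–B4, B1–B5
Each bag holds 5 vertices, so the decomposition has width 4, which upper-bounds the treewidth. Conversely, {b, d, e, h, i} is a clique of size 5, and the vertices of any clique must share a bag in every tree decomposition; so some bag has ≥ 5 vertices and tw(G) ≥ 4. The upper and lower bounds meet at 4, so that is the treewidth.

4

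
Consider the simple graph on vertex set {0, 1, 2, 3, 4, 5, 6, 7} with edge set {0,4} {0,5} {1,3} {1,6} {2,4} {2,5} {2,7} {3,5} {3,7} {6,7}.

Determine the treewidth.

2

A width-2 tree decomposition is:
Bags: B1 = {1, 6, 7}  B2 = {1, 3, 7}  B3 = {2, 3, 7}  B4 = {2, 3, 5}  B5 = {2, 4, 5}  B6 = {0, 4, 5}
Tree: B1–B2, B2–B3, B3–B4, B4–B5, B5–B6
Each bag holds 3 vertices, so the decomposition has width 2, which upper-bounds the treewidth. Since 6–1–3–7–6 is a cycle in G, G is not acyclic. Forests are exactly the graphs of treewidth ≤ 1, so tw(G) ≥ 2. Combining the bounds, tw(G) = 2.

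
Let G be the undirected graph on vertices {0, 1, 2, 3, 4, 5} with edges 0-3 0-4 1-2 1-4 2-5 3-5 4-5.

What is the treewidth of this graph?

A width-2 tree decomposition is:
Bags: B1 = {0, 3, 5}  B2 = {0, 4, 5}  B3 = {2, 4, 5}  B4 = {1, 2, 4}
Tree: B1–B2, B2–B3, B3–B4
Every bag has size at most 3, so the width is 3 − 1 = 2 and tw(G) ≤ 2. Since 3–0–4–5–3 is a cycle in G, G is not acyclic. Forests are exactly the graphs of treewidth ≤ 1, so tw(G) ≥ 2. Combining the bounds, tw(G) = 2.

2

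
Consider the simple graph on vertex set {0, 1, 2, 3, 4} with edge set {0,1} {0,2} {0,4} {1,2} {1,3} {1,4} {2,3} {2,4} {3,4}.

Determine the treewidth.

A width-3 tree decomposition is:
Bags: B1 = {1, 2, 3, 4}  B2 = {0, 1, 2, 4}
Tree: B1–B2
The largest bag has 4 vertices, giving width 3; this decomposition certifies tw(G) ≤ 3. On the other hand G contains the 4-clique {0, 1, 2, 4}. A clique must lie in a single bag of any decomposition, so no decomposition can have width below 3. The upper and lower bounds meet at 3, so that is the treewidth.

3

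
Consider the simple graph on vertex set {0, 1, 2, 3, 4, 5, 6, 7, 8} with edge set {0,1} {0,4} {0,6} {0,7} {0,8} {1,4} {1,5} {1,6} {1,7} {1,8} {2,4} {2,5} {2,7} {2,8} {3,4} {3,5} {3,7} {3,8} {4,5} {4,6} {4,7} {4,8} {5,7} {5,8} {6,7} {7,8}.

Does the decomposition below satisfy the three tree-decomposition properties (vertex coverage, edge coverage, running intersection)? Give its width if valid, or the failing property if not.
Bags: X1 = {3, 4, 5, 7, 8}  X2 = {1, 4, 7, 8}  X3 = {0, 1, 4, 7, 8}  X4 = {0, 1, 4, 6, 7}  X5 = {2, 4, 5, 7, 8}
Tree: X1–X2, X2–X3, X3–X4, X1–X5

A tree decomposition must satisfy three properties: every vertex lies in some bag; for every edge, both endpoints lie together in some bag; and for every vertex, the bags containing it form a connected subtree. Here edge (5,1) lies in no bag, so the decomposition is invalid.

No — edge (5,1) lies in no bag.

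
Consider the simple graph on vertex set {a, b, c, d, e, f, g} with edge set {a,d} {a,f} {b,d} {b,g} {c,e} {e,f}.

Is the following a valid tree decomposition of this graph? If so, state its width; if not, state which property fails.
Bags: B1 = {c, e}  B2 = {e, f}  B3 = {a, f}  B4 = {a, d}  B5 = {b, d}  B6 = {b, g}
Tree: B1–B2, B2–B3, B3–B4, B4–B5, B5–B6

Vertex coverage: the bags together contain {a, b, c, d, e, f, g}, the full vertex set. Edge coverage: each edge of G has both endpoints in at least one bag. Running intersection: for every vertex, the bags containing it form a connected subtree. All three properties hold, so this is a valid tree decomposition of width max|bag| − 1 = 1, and hence tw(G) ≤ 1.

Yes; width 1.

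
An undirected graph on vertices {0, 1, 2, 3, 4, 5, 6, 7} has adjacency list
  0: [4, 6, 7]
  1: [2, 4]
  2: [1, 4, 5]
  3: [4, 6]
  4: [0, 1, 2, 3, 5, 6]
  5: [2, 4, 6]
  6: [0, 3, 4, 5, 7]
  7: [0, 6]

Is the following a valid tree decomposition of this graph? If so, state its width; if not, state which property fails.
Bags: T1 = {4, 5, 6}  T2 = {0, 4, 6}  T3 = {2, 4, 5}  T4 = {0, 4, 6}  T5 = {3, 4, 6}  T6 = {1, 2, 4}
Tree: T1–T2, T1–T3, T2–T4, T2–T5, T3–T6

A tree decomposition must satisfy three properties: every vertex lies in some bag; for every edge, both endpoints lie together in some bag; and for every vertex, the bags containing it form a connected subtree. Here vertex 7 appears in no bag, so the decomposition is invalid.

No — vertex 7 appears in no bag.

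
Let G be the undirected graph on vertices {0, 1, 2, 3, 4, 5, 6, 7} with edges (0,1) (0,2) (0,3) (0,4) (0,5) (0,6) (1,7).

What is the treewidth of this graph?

A width-1 tree decomposition is:
Bags: B1 = {1, 7}  B2 = {0, 1}  B3 = {0, 5}  B4 = {0, 3}  B5 = {0, 2}  B6 = {0, 4}  B7 = {0, 6}
Tree: B1–B2, B2–B3, B2–B4, B4–B5, B2–B6, B2–B7
Every bag has size at most 2, so the width is 2 − 1 = 1 and tw(G) ≤ 1. Since G has at least one edge (e.g. 7–1), it is not an edgeless graph, so tw(G) ≥ 1. Hence tw(G) = 1 exactly.

1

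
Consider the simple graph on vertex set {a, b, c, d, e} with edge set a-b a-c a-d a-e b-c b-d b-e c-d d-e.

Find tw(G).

A width-3 tree decomposition is:
Bags: B1 = {a, b, d, e}  B2 = {a, b, c, d}
Tree: B1–B2
Every bag has size at most 4, so the width is 4 − 1 = 3 and tw(G) ≤ 3. For the lower bound, the 4 vertices {a, b, d, e} are pairwise adjacent, and any tree decomposition puts a clique entirely inside one bag — forcing width ≥ 3. Therefore the treewidth is 3.

3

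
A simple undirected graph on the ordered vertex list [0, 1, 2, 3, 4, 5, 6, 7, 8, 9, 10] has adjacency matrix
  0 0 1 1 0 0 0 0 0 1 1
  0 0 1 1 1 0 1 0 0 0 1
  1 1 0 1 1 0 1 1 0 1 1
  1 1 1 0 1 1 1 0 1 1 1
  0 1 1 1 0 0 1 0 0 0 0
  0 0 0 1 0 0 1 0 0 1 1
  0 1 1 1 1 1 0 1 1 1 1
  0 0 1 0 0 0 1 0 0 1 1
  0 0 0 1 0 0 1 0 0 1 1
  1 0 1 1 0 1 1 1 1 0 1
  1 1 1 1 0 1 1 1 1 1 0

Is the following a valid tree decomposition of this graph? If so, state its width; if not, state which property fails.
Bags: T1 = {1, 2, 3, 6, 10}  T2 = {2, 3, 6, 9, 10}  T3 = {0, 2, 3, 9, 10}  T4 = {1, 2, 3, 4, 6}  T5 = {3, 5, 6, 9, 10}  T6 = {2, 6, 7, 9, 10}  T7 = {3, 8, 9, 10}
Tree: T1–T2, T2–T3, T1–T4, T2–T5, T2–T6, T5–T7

No — edge (6,8) lies in no bag.

A tree decomposition must satisfy three properties: every vertex lies in some bag; for every edge, both endpoints lie together in some bag; and for every vertex, the bags containing it form a connected subtree. Here edge (6,8) lies in no bag, so the decomposition is invalid.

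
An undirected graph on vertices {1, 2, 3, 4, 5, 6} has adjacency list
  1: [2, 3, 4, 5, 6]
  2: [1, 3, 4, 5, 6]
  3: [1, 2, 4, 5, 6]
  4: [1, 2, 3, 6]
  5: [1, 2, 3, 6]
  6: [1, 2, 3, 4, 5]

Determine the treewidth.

4

A width-4 tree decomposition is:
Bags: B1 = {1, 2, 3, 5, 6}  B2 = {1, 2, 3, 4, 6}
Tree: B1–B2
Each bag holds 5 vertices, so the decomposition has width 4, which upper-bounds the treewidth. On the other hand G contains the 5-clique {1, 2, 3, 4, 6}. A clique must lie in a single bag of any decomposition, so no decomposition can have width below 4. Therefore the treewidth is 4.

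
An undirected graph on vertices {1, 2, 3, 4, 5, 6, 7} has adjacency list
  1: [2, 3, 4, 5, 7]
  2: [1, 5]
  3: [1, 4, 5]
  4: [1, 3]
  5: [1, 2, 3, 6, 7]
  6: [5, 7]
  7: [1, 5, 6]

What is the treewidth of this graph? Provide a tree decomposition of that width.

Each bag holds 3 vertices, so the decomposition has width 2, which upper-bounds the treewidth. On the other hand G contains the 3-clique {1, 3, 4}. A clique must lie in a single bag of any decomposition, so no decomposition can have width below 2. Hence tw(G) = 2 exactly.

Treewidth 2.
One such decomposition:
Bags: B1 = {1, 3, 4}  B2 = {1, 3, 5}  B3 = {1, 5, 7}  B4 = {1, 2, 5}  B5 = {5, 6, 7}
Tree: B1–B2, B2–B3, B2–B4, B3–B5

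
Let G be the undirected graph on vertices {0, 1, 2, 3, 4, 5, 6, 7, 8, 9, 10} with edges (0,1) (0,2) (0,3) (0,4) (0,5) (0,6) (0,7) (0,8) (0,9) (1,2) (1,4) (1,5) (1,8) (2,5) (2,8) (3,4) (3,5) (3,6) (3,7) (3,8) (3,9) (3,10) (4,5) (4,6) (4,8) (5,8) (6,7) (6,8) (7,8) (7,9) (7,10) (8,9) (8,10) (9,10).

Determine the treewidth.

4

A width-4 tree decomposition is:
Bags: B1 = {0, 3, 4, 5, 8}  B2 = {0, 3, 4, 6, 8}  B3 = {0, 3, 6, 7, 8}  B4 = {0, 3, 7, 8, 9}  B5 = {0, 1, 4, 5, 8}  B6 = {0, 1, 2, 5, 8}  B7 = {3, 7, 8, 9, 10}
Tree: B1–B2, B2–B3, B3–B4, B1–B5, B5–B6, B4–B7
Each bag holds 5 vertices, so the decomposition has width 4, which upper-bounds the treewidth. On the other hand G contains the 5-clique {0, 1, 2, 5, 8}. A clique must lie in a single bag of any decomposition, so no decomposition can have width below 4. Combining the bounds, tw(G) = 4.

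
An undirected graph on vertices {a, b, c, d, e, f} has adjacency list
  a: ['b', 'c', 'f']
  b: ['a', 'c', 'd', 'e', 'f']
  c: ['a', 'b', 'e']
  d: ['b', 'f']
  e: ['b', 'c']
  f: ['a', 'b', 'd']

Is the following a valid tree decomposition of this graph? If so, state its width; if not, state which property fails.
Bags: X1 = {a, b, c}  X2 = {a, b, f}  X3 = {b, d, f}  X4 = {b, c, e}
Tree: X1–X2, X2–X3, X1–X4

Yes; width 2.

Every vertex of G appears in some bag (union = {a, b, c, d, e, f}); every edge is covered by a bag; and for each vertex v the set of bags containing v is connected in the bag tree. The decomposition is therefore valid. The largest bag has 3 vertices, so the width is 2.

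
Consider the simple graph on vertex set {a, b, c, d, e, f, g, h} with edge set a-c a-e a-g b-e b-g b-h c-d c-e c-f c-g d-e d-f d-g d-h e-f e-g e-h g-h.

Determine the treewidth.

A width-3 tree decomposition is:
Bags: B1 = {c, d, e, g}  B2 = {c, d, e, f}  B3 = {d, e, g, h}  B4 = {a, c, e, g}  B5 = {b, e, g, h}
Tree: B1–B2, B1–B3, B1–B4, B3–B5
Every bag has size at most 4, so the width is 4 − 1 = 3 and tw(G) ≤ 3. Conversely, {d, e, g, h} is a clique of size 4, and the vertices of any clique must share a bag in every tree decomposition; so some bag has ≥ 4 vertices and tw(G) ≥ 3. Combining the bounds, tw(G) = 3.

3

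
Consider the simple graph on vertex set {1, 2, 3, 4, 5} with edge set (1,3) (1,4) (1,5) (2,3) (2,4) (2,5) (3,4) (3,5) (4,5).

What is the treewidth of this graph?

3

A width-3 tree decomposition is:
Bags: B1 = {2, 3, 4, 5}  B2 = {1, 3, 4, 5}
Tree: B1–B2
Each bag holds 4 vertices, so the decomposition has width 3, which upper-bounds the treewidth. Conversely, {1, 3, 4, 5} is a clique of size 4, and the vertices of any clique must share a bag in every tree decomposition; so some bag has ≥ 4 vertices and tw(G) ≥ 3. Therefore the treewidth is 3.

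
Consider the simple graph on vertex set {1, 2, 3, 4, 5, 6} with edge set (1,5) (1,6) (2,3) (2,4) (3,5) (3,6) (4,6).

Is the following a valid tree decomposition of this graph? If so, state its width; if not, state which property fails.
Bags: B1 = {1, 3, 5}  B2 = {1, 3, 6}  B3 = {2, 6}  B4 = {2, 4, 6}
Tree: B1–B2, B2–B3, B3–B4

No — edge (3,2) lies in no bag.

A tree decomposition must satisfy three properties: every vertex lies in some bag; for every edge, both endpoints lie together in some bag; and for every vertex, the bags containing it form a connected subtree. Here edge (3,2) lies in no bag, so the decomposition is invalid.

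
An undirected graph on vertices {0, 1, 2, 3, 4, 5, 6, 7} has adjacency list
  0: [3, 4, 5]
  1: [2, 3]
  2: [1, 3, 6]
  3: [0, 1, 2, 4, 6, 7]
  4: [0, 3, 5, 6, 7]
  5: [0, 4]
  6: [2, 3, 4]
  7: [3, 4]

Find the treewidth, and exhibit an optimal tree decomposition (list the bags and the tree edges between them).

Every bag has size at most 3, so the width is 3 − 1 = 2 and tw(G) ≤ 2. On the other hand G contains the 3-clique {1, 2, 3}. A clique must lie in a single bag of any decomposition, so no decomposition can have width below 2. Hence tw(G) = 2 exactly.

Treewidth 2.
Bags: B1 = {0, 3, 4}  B2 = {3, 4, 6}  B3 = {0, 4, 5}  B4 = {2, 3, 6}  B5 = {1, 2, 3}  B6 = {3, 4, 7}
Tree: B1–B2, B1–B3, B2–B4, B4–B5, B2–B6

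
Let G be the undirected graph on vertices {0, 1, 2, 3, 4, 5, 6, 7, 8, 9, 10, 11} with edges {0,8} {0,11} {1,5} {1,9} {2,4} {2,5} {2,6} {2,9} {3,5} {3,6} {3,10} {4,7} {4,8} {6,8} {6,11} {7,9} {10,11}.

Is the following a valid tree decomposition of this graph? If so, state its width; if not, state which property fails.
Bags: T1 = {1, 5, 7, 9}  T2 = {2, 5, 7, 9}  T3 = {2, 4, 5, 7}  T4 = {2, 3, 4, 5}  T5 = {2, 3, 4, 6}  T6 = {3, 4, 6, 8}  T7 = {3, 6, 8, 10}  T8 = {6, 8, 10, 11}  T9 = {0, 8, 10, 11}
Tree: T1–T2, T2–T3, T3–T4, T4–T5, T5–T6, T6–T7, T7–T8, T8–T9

Yes; width 3.

Every vertex of G appears in some bag (union = {0, 1, 2, 3, 4, 5, 6, 7, 8, 9, 10, 11}); every edge is covered by a bag; and for each vertex v the set of bags containing v is connected in the bag tree. The decomposition is therefore valid. The largest bag has 4 vertices, so the width is 3.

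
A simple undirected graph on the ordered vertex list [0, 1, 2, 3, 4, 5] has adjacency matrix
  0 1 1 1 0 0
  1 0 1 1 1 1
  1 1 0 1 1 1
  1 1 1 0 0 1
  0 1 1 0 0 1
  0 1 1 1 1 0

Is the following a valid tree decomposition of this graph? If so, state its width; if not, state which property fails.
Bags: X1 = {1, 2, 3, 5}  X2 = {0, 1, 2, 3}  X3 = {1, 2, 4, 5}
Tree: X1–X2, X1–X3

Yes; width 3.

Checking the three conditions: (i) the bags cover all of {0, 1, 2, 3, 4, 5}; (ii) for each edge, some bag contains both endpoints; (iii) the bags containing any fixed vertex form a subtree. All hold, so the decomposition is valid with width 4 − 1 = 3.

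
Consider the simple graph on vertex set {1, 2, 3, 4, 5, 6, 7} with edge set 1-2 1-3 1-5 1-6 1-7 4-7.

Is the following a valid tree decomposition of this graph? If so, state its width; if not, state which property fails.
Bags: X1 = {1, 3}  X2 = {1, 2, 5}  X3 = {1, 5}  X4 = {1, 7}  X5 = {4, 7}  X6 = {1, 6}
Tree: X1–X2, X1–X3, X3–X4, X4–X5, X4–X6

A tree decomposition must satisfy three properties: every vertex lies in some bag; for every edge, both endpoints lie together in some bag; and for every vertex, the bags containing it form a connected subtree. Here bags containing vertex 5 are not connected in the tree, so the decomposition is invalid.

No — bags containing vertex 5 are not connected in the tree.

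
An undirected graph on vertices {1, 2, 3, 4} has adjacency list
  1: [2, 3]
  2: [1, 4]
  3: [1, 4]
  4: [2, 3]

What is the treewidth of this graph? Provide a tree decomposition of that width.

The largest bag has 3 vertices, giving width 2; this decomposition certifies tw(G) ≤ 2. Since 2–4–3–1–2 is a cycle in G, G is not acyclic. Forests are exactly the graphs of treewidth ≤ 1, so tw(G) ≥ 2. Hence tw(G) = 2 exactly.

Treewidth 2.
One such decomposition:
Bags: B1 = {2, 3, 4}  B2 = {1, 2, 3}
Tree: B1–B2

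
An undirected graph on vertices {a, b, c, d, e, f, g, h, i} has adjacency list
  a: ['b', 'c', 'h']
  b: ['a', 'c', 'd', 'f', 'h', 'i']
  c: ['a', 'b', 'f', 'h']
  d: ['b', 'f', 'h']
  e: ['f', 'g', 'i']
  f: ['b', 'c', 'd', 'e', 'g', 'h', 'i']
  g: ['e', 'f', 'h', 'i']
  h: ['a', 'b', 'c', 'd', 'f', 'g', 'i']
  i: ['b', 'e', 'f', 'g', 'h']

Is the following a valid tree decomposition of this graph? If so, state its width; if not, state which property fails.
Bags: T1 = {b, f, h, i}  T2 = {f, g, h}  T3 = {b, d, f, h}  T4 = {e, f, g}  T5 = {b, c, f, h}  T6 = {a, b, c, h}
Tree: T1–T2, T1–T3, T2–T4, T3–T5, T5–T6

A tree decomposition must satisfy three properties: every vertex lies in some bag; for every edge, both endpoints lie together in some bag; and for every vertex, the bags containing it form a connected subtree. Here edge (i,g) lies in no bag, so the decomposition is invalid.

No — edge (i,g) lies in no bag.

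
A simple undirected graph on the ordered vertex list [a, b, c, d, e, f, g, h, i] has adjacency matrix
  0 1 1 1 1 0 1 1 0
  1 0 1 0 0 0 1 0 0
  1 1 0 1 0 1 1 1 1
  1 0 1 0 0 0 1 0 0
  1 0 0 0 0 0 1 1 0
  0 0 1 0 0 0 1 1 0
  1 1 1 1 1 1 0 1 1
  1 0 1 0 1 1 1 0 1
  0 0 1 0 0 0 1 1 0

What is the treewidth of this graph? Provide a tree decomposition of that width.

Each bag holds 4 vertices, so the decomposition has width 3, which upper-bounds the treewidth. For the lower bound, the 4 vertices {a, e, g, h} are pairwise adjacent, and any tree decomposition puts a clique entirely inside one bag — forcing width ≥ 3. Combining the bounds, tw(G) = 3.

Treewidth 3.
Bags: B1 = {a, c, g, h}  B2 = {a, e, g, h}  B3 = {a, c, d, g}  B4 = {c, g, h, i}  B5 = {c, f, g, h}  B6 = {a, b, c, g}
Tree: B1–B2, B1–B3, B1–B4, B1–B5, B1–B6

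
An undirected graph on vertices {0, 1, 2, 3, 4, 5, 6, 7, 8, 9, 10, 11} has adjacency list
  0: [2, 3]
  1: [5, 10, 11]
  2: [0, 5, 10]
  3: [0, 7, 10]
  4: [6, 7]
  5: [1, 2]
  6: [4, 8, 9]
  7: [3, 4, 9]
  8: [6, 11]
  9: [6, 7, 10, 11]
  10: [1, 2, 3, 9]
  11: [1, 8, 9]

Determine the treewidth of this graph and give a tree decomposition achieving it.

Treewidth 3.
Bags: B1 = {4, 6, 7, 8}  B2 = {6, 7, 8, 9}  B3 = {7, 8, 9, 11}  B4 = {3, 7, 9, 11}  B5 = {3, 9, 10, 11}  B6 = {1, 3, 10, 11}  B7 = {0, 1, 3, 10}  B8 = {0, 1, 2, 10}  B9 = {0, 1, 2, 5}
Tree: B1–B2, B2–B3, B3–B4, B4–B5, B5–B6, B6–B7, B7–B8, B8–B9

Every bag has size at most 4, so the width is 4 − 1 = 3 and tw(G) ≤ 3. For the lower bound: the 4 vertex sets {4,6,8}, {7}, {9}, {1,3,10,11} are disjoint, each induces a connected subgraph, and every pair is joined by at least one edge of G. Contracting each set to a single vertex therefore yields K_{4} as a minor, and since treewidth is minor-monotone, tw(G) ≥ tw(K_{4}) = 3. Therefore the treewidth is 3.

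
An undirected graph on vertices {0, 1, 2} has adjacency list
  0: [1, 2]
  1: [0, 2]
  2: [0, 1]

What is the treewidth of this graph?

2

A width-2 tree decomposition is:
Bags: B1 = {0, 1, 2}
Tree: (single bag)
A single bag containing all 3 vertices is trivially a valid decomposition of width 2. For the lower bound, the 3 vertices {0, 1, 2} are pairwise adjacent, and any tree decomposition puts a clique entirely inside one bag — forcing width ≥ 2. Combining the bounds, tw(G) = 2.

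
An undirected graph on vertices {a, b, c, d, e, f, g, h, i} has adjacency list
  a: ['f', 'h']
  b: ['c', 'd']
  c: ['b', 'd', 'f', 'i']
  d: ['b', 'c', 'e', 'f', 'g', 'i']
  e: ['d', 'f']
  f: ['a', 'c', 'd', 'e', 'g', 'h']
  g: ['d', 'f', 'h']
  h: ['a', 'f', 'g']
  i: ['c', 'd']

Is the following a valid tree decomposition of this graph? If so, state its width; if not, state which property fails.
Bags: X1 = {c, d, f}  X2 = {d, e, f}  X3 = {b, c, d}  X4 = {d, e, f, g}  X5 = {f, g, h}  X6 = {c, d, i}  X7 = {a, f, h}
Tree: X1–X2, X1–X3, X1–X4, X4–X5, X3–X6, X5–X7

No — bags containing vertex e are not connected in the tree.

A tree decomposition must satisfy three properties: every vertex lies in some bag; for every edge, both endpoints lie together in some bag; and for every vertex, the bags containing it form a connected subtree. Here bags containing vertex e are not connected in the tree, so the decomposition is invalid.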